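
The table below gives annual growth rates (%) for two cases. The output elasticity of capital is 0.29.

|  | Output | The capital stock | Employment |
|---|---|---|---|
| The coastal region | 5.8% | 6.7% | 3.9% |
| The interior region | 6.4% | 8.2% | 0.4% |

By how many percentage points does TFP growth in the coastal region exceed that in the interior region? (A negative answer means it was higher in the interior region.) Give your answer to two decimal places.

-2.65 percentage points

Labor's share = 1 − 0.29 = 0.71.
The coastal region: TFP = 5.8 − 1.943 − 2.769 = 1.088%.
The interior region: TFP = 6.4 − 2.378 − 0.284 = 3.738%.
Difference = 1.088 − (3.738) = -2.65 pp.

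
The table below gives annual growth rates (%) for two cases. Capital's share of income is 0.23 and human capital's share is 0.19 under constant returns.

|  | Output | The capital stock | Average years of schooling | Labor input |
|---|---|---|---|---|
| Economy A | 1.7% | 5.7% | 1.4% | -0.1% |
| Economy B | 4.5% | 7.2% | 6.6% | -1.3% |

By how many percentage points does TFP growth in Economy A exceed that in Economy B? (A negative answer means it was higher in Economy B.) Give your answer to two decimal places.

Labor's share = 1 − 0.23 − 0.19 = 0.58.
Economy A: TFP = 1.7 − 1.311 − 0.266 + 0.058 = 0.181%.
Economy B: TFP = 4.5 − 1.656 − 1.254 + 0.754 = 2.344%.
Difference = 0.181 − (2.344) = -2.163 pp.

-2.16 percentage points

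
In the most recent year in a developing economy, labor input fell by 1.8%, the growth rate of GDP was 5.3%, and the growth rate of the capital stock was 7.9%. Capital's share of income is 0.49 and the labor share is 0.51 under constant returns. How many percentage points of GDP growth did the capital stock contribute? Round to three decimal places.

3.871

Contribution = share × growth = 0.49 × 7.9 = 3.871 pp.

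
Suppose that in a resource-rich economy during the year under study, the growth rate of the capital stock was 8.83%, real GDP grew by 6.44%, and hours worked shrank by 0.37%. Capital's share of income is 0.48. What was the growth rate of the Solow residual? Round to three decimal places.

Labor's share = 1 − 0.48 = 0.52.
The capital stock: 0.48 × 8.83 = 4.2384 pp.
Hours worked: 0.52 × (-0.37) = -0.1924 pp.
TFP growth = 6.44 − 4.046 = 2.394%.

The Solow residual grew 2.394%.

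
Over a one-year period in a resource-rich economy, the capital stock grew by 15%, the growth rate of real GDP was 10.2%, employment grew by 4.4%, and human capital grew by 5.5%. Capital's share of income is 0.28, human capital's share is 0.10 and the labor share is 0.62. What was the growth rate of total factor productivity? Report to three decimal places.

Total factor productivity growth was 2.722%.

Labor's share = 1 − 0.28 − 0.1 = 0.62.
The capital stock: 0.28 × 15 = 4.2 pp.
Human capital: 0.1 × 5.5 = 0.55 pp.
Employment: 0.62 × 4.4 = 2.728 pp.
TFP growth = 10.2 − 7.478 = 2.722%.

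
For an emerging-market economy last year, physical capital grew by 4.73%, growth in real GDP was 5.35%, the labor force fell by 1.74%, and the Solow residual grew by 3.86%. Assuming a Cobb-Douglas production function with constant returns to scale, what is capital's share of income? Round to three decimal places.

gY = gA + α·gK + (1−α)·gL, so gY − gA − gL = α(gK − gL).
5.35 − 3.86 + 1.74 = α × (4.73 − (-1.74)).
3.23 = 6.47 α, so α = 0.49923.

0.499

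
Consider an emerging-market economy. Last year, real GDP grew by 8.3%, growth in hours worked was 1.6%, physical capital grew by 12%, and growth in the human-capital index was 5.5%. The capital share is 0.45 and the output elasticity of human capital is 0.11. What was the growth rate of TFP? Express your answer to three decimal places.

1.591%

Labor's share = 1 − 0.45 − 0.11 = 0.44.
Physical capital: 0.45 × 12 = 5.4 pp.
The human-capital index: 0.11 × 5.5 = 0.605 pp.
Hours worked: 0.44 × 1.6 = 0.704 pp.
TFP growth = 8.3 − 6.709 = 1.591%.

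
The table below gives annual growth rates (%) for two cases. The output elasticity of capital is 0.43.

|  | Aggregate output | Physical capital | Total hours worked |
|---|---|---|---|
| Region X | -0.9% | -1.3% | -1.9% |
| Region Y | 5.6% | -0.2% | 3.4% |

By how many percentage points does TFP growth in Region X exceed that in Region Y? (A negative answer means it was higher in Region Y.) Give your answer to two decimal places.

Labor's share = 1 − 0.43 = 0.57.
Region X: TFP = -0.9 + 0.559 + 1.083 = 0.742%.
Region Y: TFP = 5.6 + 0.086 − 1.938 = 3.748%.
Difference = 0.742 − (3.748) = -3.006 pp.

-3.01 percentage points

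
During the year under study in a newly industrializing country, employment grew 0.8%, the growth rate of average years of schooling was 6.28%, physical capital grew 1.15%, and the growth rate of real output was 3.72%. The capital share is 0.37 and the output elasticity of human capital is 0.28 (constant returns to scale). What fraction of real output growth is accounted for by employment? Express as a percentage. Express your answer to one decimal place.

Employment accounted for 7.5% of growth.

Labor's share = 1 − 0.37 − 0.28 = 0.35.
Employment contributed 0.35 × 0.8 = 0.28 pp.
Share of growth = 0.28 / 3.72 × 100 = 7.527%.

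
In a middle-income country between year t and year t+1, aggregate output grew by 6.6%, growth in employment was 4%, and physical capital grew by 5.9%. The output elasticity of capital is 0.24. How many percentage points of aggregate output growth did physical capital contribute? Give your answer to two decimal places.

1.42

Contribution = share × growth = 0.24 × 5.9 = 1.416 pp.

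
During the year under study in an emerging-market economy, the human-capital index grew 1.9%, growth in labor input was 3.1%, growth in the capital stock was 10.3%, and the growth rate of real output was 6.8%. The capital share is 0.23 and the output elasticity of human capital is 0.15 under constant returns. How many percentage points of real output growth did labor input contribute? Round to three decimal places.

Labor's share = 1 − 0.23 − 0.15 = 0.62.
Contribution = share × growth = 0.62 × 3.1 = 1.922 pp.

1.922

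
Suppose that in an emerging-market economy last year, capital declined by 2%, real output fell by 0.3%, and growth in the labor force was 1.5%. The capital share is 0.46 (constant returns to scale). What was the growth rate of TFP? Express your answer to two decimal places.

-0.19%

Labor's share = 1 − 0.46 = 0.54.
Capital: 0.46 × (-2) = -0.92 pp.
The labor force: 0.54 × 1.5 = 0.81 pp.
TFP growth = -0.3 + 0.11 = -0.19%.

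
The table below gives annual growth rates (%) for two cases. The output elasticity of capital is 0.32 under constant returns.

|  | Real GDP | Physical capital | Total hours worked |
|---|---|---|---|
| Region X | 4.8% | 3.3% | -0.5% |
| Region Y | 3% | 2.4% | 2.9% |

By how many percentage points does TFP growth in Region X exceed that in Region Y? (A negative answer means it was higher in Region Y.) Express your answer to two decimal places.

3.82 percentage points

Labor's share = 1 − 0.32 = 0.68.
Region X: TFP = 4.8 − 1.056 + 0.34 = 4.084%.
Region Y: TFP = 3 − 0.768 − 1.972 = 0.26%.
Difference = 4.084 − (0.26) = 3.824 pp.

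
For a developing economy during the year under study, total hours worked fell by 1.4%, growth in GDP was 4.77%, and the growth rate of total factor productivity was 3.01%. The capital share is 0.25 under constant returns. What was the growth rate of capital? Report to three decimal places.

Labor's share = 1 − 0.25 = 0.75.
gY = gA + 0.75×(-1.4) + 0.25×g.
0.25×g = 4.77 − 3.01 + 1.05 = 2.81.
g = 2.81 / 0.25 = 11.24%.

11.240%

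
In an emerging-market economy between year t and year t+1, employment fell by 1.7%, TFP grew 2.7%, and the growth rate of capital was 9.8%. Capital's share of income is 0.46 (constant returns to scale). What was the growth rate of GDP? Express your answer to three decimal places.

Labor's share = 1 − 0.46 = 0.54.
Capital: 0.46 × 9.8 = 4.508 pp.
Employment: 0.54 × (-1.7) = -0.918 pp.
Output growth = 2.7 + 3.59 = 6.29%.

GDP growth was 6.290%.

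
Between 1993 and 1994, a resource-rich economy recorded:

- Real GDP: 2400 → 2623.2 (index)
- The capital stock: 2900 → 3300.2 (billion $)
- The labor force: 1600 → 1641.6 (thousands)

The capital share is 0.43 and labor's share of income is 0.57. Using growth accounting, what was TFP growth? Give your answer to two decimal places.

Real GDP growth = (2623.2 − 2400) / 2400 = 9.3%.
The capital stock growth = (3300.2 − 2900) / 2900 = 13.8%.
The labor force growth = (1641.6 − 1600) / 1600 = 2.6%.
Labor's share = 1 − 0.43 = 0.57.
The capital stock: 0.43 × 13.8 = 5.934 pp.
The labor force: 0.57 × 2.6 = 1.482 pp.
TFP growth = 9.3 − 7.416 = 1.884%.

TFP growth was 1.88%.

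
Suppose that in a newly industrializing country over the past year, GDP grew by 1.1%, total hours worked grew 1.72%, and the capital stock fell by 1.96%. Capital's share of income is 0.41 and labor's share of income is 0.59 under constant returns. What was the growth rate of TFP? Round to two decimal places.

Labor's share = 1 − 0.41 = 0.59.
The capital stock: 0.41 × (-1.96) = -0.8036 pp.
Total hours worked: 0.59 × 1.72 = 1.0148 pp.
TFP growth = 1.1 − 0.2112 = 0.8888%.

0.89%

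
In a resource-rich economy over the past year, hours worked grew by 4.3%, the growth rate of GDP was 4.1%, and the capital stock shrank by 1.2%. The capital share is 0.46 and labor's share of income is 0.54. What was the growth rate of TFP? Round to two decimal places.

Labor's share = 1 − 0.46 = 0.54.
The capital stock: 0.46 × (-1.2) = -0.552 pp.
Hours worked: 0.54 × 4.3 = 2.322 pp.
TFP growth = 4.1 − 1.77 = 2.33%.

TFP growth was 2.33%.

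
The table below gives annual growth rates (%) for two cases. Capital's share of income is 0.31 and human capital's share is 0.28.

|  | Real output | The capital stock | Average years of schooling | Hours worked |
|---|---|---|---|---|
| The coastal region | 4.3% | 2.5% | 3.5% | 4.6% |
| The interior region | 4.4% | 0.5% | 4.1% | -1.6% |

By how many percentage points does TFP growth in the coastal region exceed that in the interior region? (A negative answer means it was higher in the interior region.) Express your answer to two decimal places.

Labor's share = 1 − 0.31 − 0.28 = 0.41.
The coastal region: TFP = 4.3 − 0.775 − 0.98 − 1.886 = 0.659%.
The interior region: TFP = 4.4 − 0.155 − 1.148 + 0.656 = 3.753%.
Difference = 0.659 − (3.753) = -3.094 pp.

-3.09 percentage points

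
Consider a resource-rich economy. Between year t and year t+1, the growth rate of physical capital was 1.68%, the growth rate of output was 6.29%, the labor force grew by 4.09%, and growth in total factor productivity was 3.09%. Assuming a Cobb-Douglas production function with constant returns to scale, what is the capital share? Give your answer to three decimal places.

gY = gA + α·gK + (1−α)·gL, so gY − gA − gL = α(gK − gL).
6.29 − 3.09 − 4.09 = α × (1.68 − 4.09).
-0.89 = -2.41 α, so α = 0.36929.

The capital share is 0.369.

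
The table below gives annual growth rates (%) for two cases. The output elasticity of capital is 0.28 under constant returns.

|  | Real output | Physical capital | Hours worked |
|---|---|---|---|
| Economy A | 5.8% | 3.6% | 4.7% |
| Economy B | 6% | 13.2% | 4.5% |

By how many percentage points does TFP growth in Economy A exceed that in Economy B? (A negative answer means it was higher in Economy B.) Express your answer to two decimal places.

2.34 percentage points

Labor's share = 1 − 0.28 = 0.72.
Economy A: TFP = 5.8 − 1.008 − 3.384 = 1.408%.
Economy B: TFP = 6 − 3.696 − 3.24 = -0.936%.
Difference = 1.408 − (-0.936) = 2.344 pp.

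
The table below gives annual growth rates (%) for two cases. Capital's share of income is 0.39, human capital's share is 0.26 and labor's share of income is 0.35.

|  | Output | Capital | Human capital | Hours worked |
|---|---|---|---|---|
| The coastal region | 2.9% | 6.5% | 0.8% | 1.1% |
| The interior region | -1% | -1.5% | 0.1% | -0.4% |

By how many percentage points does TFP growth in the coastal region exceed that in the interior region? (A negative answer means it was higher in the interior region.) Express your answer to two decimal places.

0.07 percentage points

Labor's share = 1 − 0.39 − 0.26 = 0.35.
The coastal region: TFP = 2.9 − 2.535 − 0.208 − 0.385 = -0.228%.
The interior region: TFP = -1 + 0.585 − 0.026 + 0.14 = -0.301%.
Difference = -0.228 − (-0.301) = 0.073 pp.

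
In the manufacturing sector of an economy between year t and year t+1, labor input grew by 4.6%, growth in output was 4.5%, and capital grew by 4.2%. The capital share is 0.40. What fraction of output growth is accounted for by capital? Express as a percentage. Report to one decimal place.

37.3%

Capital contributed 0.4 × 4.2 = 1.68 pp.
Share of growth = 1.68 / 4.5 × 100 = 37.333%.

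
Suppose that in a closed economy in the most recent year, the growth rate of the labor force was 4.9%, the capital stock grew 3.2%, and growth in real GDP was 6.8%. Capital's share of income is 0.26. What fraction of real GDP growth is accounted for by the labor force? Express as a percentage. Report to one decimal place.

Labor's share = 1 − 0.26 = 0.74.
The labor force contributed 0.74 × 4.9 = 3.626 pp.
Share of growth = 3.626 / 6.8 × 100 = 53.324%.

53.3%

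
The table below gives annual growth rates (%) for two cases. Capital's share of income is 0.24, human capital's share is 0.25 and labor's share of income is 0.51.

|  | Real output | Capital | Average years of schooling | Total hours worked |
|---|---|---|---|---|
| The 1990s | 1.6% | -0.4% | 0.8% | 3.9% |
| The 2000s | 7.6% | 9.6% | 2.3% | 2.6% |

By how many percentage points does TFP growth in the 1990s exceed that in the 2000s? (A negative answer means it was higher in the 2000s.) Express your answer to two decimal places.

-3.89 percentage points

Labor's share = 1 − 0.24 − 0.25 = 0.51.
The 1990s: TFP = 1.6 + 0.096 − 0.2 − 1.989 = -0.493%.
The 2000s: TFP = 7.6 − 2.304 − 0.575 − 1.326 = 3.395%.
Difference = -0.493 − (3.395) = -3.888 pp.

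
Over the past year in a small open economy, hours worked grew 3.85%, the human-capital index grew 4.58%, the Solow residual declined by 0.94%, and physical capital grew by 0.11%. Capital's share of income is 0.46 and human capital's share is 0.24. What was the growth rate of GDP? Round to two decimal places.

GDP growth was 1.36%.

Labor's share = 1 − 0.46 − 0.24 = 0.3.
Physical capital: 0.46 × 0.11 = 0.0506 pp.
The human-capital index: 0.24 × 4.58 = 1.0992 pp.
Hours worked: 0.3 × 3.85 = 1.155 pp.
Output growth = -0.94 + 2.3048 = 1.3648%.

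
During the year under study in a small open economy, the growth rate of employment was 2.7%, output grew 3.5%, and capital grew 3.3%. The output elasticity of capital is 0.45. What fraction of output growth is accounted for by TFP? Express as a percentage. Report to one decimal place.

Labor's share = 1 − 0.45 = 0.55.
Capital: 0.45 × 3.3 = 1.485 pp.
Employment: 0.55 × 2.7 = 1.485 pp.
TFP growth = 3.5 − 2.97 = 0.53%.
TFP share of growth = 0.53 / 3.5 × 100 = 15.143%.

TFP accounted for 15.1% of growth.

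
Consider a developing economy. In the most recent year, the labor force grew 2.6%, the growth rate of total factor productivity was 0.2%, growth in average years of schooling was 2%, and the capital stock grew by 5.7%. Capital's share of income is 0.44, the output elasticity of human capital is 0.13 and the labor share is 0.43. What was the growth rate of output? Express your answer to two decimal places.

Labor's share = 1 − 0.44 − 0.13 = 0.43.
The capital stock: 0.44 × 5.7 = 2.508 pp.
Average years of schooling: 0.13 × 2 = 0.26 pp.
The labor force: 0.43 × 2.6 = 1.118 pp.
Output growth = 0.2 + 3.886 = 4.086%.

4.09%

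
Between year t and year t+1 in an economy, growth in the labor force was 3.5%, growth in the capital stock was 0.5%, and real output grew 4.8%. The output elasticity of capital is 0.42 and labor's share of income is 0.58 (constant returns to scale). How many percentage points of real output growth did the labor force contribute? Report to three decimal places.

2.030 pp

Labor's share = 1 − 0.42 = 0.58.
Contribution = share × growth = 0.58 × 3.5 = 2.03 pp.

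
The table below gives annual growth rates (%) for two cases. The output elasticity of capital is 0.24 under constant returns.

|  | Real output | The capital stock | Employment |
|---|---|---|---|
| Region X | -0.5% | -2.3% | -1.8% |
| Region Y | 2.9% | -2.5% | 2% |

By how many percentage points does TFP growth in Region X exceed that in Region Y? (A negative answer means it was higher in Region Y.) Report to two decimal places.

-0.56 percentage points

Labor's share = 1 − 0.24 = 0.76.
Region X: TFP = -0.5 + 0.552 + 1.368 = 1.42%.
Region Y: TFP = 2.9 + 0.6 − 1.52 = 1.98%.
Difference = 1.42 − (1.98) = -0.56 pp.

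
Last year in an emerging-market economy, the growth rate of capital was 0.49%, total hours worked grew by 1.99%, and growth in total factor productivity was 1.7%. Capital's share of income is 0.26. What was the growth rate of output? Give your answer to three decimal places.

Labor's share = 1 − 0.26 = 0.74.
Capital: 0.26 × 0.49 = 0.1274 pp.
Total hours worked: 0.74 × 1.99 = 1.4726 pp.
Output growth = 1.7 + 1.6 = 3.3%.

3.300%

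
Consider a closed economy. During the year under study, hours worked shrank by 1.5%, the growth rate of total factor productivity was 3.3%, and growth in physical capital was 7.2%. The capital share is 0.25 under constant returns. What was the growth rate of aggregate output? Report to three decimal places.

Labor's share = 1 − 0.25 = 0.75.
Physical capital: 0.25 × 7.2 = 1.8 pp.
Hours worked: 0.75 × (-1.5) = -1.125 pp.
Output growth = 3.3 + 0.675 = 3.975%.

Aggregate output growth was 3.975%.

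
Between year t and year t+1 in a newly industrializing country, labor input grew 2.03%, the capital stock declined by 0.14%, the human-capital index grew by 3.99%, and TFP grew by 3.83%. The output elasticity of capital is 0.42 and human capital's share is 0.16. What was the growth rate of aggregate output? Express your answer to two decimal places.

5.26%

Labor's share = 1 − 0.42 − 0.16 = 0.42.
The capital stock: 0.42 × (-0.14) = -0.0588 pp.
The human-capital index: 0.16 × 3.99 = 0.6384 pp.
Labor input: 0.42 × 2.03 = 0.8526 pp.
Output growth = 3.83 + 1.4322 = 5.2622%.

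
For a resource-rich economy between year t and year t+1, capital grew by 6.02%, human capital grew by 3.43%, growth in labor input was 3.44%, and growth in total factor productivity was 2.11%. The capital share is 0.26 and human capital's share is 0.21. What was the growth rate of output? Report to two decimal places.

6.22%

Labor's share = 1 − 0.26 − 0.21 = 0.53.
Capital: 0.26 × 6.02 = 1.5652 pp.
Human capital: 0.21 × 3.43 = 0.7203 pp.
Labor input: 0.53 × 3.44 = 1.8232 pp.
Output growth = 2.11 + 4.1087 = 6.2187%.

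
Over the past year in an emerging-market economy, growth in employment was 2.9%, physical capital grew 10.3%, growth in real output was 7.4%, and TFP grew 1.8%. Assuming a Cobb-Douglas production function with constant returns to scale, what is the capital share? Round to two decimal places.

The capital share is 0.36.

gY = gA + α·gK + (1−α)·gL, so gY − gA − gL = α(gK − gL).
7.4 − 1.8 − 2.9 = α × (10.3 − 2.9).
2.7 = 7.4 α, so α = 0.3649.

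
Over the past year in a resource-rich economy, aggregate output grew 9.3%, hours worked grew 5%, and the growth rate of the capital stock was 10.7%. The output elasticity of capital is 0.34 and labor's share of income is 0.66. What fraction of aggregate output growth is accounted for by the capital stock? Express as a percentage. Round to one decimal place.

The capital stock contributed 0.34 × 10.7 = 3.638 pp.
Share of growth = 3.638 / 9.3 × 100 = 39.118%.

39.1%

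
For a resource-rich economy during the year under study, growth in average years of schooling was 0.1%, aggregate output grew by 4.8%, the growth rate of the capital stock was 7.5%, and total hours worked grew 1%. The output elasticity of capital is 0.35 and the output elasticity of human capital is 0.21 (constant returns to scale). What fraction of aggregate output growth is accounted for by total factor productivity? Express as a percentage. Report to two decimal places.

35.71%

Labor's share = 1 − 0.35 − 0.21 = 0.44.
The capital stock: 0.35 × 7.5 = 2.625 pp.
Average years of schooling: 0.21 × 0.1 = 0.021 pp.
Total hours worked: 0.44 × 1 = 0.44 pp.
TFP growth = 4.8 − 3.086 = 1.714%.
TFP share of growth = 1.714 / 4.8 × 100 = 35.7083%.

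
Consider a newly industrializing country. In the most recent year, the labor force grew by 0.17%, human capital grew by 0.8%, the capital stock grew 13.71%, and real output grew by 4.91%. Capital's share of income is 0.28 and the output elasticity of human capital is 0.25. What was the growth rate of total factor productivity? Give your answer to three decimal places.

0.791%

Labor's share = 1 − 0.28 − 0.25 = 0.47.
The capital stock: 0.28 × 13.71 = 3.8388 pp.
Human capital: 0.25 × 0.8 = 0.2 pp.
The labor force: 0.47 × 0.17 = 0.0799 pp.
TFP growth = 4.91 − 4.1187 = 0.7913%.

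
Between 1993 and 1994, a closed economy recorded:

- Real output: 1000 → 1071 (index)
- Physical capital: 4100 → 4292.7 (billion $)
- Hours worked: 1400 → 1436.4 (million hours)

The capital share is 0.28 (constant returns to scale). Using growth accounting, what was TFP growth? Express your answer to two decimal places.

Real output growth = (1071 − 1000) / 1000 = 7.1%.
Physical capital growth = (4292.7 − 4100) / 4100 = 4.7%.
Hours worked growth = (1436.4 − 1400) / 1400 = 2.6%.
Labor's share = 1 − 0.28 = 0.72.
Physical capital: 0.28 × 4.7 = 1.316 pp.
Hours worked: 0.72 × 2.6 = 1.872 pp.
TFP growth = 7.1 − 3.188 = 3.912%.

TFP grew 3.91%.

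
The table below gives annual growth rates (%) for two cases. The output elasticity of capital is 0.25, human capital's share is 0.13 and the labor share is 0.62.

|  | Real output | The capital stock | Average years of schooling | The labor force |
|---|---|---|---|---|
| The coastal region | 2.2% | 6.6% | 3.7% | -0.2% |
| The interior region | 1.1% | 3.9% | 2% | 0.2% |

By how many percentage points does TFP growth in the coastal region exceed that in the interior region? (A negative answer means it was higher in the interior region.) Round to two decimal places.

0.45 percentage points

Labor's share = 1 − 0.25 − 0.13 = 0.62.
The coastal region: TFP = 2.2 − 1.65 − 0.481 + 0.124 = 0.193%.
The interior region: TFP = 1.1 − 0.975 − 0.26 − 0.124 = -0.259%.
Difference = 0.193 − (-0.259) = 0.452 pp.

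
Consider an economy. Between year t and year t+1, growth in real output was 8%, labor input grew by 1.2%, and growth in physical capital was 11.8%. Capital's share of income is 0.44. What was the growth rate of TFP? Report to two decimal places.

Labor's share = 1 − 0.44 = 0.56.
Physical capital: 0.44 × 11.8 = 5.192 pp.
Labor input: 0.56 × 1.2 = 0.672 pp.
TFP growth = 8 − 5.864 = 2.136%.

2.14%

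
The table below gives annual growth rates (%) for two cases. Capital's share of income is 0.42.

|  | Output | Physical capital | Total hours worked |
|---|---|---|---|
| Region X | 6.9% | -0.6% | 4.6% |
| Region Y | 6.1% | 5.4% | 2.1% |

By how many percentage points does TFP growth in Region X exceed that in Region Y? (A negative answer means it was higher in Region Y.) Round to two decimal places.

1.87 percentage points

Labor's share = 1 − 0.42 = 0.58.
Region X: TFP = 6.9 + 0.252 − 2.668 = 4.484%.
Region Y: TFP = 6.1 − 2.268 − 1.218 = 2.614%.
Difference = 4.484 − (2.614) = 1.87 pp.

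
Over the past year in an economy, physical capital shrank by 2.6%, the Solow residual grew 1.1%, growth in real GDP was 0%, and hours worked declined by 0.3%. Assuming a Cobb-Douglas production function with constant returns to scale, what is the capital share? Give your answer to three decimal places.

The capital share is 0.348.

gY = gA + α·gK + (1−α)·gL, so gY − gA − gL = α(gK − gL).
0 − 1.1 + 0.3 = α × (-2.6 − (-0.3)).
-0.8 = -2.3 α, so α = 0.34783.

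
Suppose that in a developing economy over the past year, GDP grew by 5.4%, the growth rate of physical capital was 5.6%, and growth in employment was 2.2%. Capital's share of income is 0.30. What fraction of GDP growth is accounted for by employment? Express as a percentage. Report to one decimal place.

Labor's share = 1 − 0.3 = 0.7.
Employment contributed 0.7 × 2.2 = 1.54 pp.
Share of growth = 1.54 / 5.4 × 100 = 28.519%.

28.5%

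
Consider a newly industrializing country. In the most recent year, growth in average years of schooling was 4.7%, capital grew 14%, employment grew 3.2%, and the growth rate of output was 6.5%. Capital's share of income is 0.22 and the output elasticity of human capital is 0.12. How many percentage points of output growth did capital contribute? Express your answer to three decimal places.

Contribution = share × growth = 0.22 × 14 = 3.08 pp.

3.080 pp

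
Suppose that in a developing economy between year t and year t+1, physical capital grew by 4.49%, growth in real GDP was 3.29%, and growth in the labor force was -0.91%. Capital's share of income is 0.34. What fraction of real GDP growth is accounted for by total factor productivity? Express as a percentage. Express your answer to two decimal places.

Labor's share = 1 − 0.34 = 0.66.
Physical capital: 0.34 × 4.49 = 1.5266 pp.
The labor force: 0.66 × (-0.91) = -0.6006 pp.
TFP growth = 3.29 − 0.926 = 2.364%.
TFP share of growth = 2.364 / 3.29 × 100 = 71.8541%.

Total factor productivity accounted for 71.85% of growth.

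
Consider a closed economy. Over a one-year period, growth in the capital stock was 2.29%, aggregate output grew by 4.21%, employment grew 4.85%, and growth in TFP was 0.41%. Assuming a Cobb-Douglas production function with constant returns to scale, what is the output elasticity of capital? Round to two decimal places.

α = 0.41

gY = gA + α·gK + (1−α)·gL, so gY − gA − gL = α(gK − gL).
4.21 − 0.41 − 4.85 = α × (2.29 − 4.85).
-1.05 = -2.56 α, so α = 0.4102.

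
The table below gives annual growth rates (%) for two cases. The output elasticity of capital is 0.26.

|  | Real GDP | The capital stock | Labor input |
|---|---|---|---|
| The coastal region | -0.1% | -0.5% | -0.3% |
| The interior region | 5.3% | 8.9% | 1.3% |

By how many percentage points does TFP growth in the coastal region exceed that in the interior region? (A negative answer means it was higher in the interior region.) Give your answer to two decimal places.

Labor's share = 1 − 0.26 = 0.74.
The coastal region: TFP = -0.1 + 0.13 + 0.222 = 0.252%.
The interior region: TFP = 5.3 − 2.314 − 0.962 = 2.024%.
Difference = 0.252 − (2.024) = -1.772 pp.

-1.77 percentage points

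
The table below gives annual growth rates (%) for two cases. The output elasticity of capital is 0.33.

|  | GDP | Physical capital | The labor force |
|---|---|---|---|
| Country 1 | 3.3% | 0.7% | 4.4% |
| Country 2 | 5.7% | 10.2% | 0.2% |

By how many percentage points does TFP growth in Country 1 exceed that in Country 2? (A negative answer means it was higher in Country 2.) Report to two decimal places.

Labor's share = 1 − 0.33 = 0.67.
Country 1: TFP = 3.3 − 0.231 − 2.948 = 0.121%.
Country 2: TFP = 5.7 − 3.366 − 0.134 = 2.2%.
Difference = 0.121 − (2.2) = -2.079 pp.

-2.08 percentage points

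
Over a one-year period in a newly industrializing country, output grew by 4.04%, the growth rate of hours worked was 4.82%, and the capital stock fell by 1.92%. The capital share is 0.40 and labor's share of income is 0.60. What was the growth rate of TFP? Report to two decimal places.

Labor's share = 1 − 0.4 = 0.6.
The capital stock: 0.4 × (-1.92) = -0.768 pp.
Hours worked: 0.6 × 4.82 = 2.892 pp.
TFP growth = 4.04 − 2.124 = 1.916%.

TFP growth was 1.92%.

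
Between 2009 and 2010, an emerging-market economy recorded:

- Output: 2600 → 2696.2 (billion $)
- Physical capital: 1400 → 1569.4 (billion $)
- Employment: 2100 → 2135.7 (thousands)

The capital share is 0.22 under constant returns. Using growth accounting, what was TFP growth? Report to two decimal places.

-0.29%

Output growth = (2696.2 − 2600) / 2600 = 3.7%.
Physical capital growth = (1569.4 − 1400) / 1400 = 12.1%.
Employment growth = (2135.7 − 2100) / 2100 = 1.7%.
Labor's share = 1 − 0.22 = 0.78.
Physical capital: 0.22 × 12.1 = 2.662 pp.
Employment: 0.78 × 1.7 = 1.326 pp.
TFP growth = 3.7 − 3.988 = -0.288%.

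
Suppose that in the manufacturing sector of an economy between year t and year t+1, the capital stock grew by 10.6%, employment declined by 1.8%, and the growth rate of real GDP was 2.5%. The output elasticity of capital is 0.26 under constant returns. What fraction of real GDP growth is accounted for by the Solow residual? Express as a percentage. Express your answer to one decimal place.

The Solow residual accounted for 43.0% of growth.

Labor's share = 1 − 0.26 = 0.74.
The capital stock: 0.26 × 10.6 = 2.756 pp.
Employment: 0.74 × (-1.8) = -1.332 pp.
TFP growth = 2.5 − 1.424 = 1.076%.
TFP share of growth = 1.076 / 2.5 × 100 = 43.04%.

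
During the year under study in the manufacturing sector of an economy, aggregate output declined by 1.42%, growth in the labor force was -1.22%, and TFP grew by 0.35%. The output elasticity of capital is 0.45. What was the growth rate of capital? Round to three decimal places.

Labor's share = 1 − 0.45 = 0.55.
gY = gA + 0.55×(-1.22) + 0.45×g.
0.45×g = -1.42 − 0.35 + 0.671 = -1.099.
g = -1.099 / 0.45 = -2.44222%.

-2.442%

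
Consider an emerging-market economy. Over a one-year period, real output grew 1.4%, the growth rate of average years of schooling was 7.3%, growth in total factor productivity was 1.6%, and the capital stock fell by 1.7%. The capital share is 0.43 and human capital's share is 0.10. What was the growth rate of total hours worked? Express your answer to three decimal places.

Labor's share = 1 − 0.43 − 0.1 = 0.47.
gY = gA + 0.43×(-1.7) + 0.1×7.3 + 0.47×g.
0.47×g = 1.4 − 1.6 + 0.001 = -0.199.
g = -0.199 / 0.47 = -0.4234%.

-0.423%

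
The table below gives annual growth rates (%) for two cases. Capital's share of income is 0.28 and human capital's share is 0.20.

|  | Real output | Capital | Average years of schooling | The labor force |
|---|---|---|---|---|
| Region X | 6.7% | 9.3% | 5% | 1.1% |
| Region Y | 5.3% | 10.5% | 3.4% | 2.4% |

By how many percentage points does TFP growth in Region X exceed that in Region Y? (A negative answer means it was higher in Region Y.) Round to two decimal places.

2.09 percentage points

Labor's share = 1 − 0.28 − 0.2 = 0.52.
Region X: TFP = 6.7 − 2.604 − 1 − 0.572 = 2.524%.
Region Y: TFP = 5.3 − 2.94 − 0.68 − 1.248 = 0.432%.
Difference = 2.524 − (0.432) = 2.092 pp.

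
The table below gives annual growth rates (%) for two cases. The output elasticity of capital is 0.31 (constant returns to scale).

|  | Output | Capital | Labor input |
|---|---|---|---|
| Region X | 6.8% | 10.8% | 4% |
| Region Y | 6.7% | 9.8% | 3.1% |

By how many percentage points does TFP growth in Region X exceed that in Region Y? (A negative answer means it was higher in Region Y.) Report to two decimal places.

-0.83 percentage points

Labor's share = 1 − 0.31 = 0.69.
Region X: TFP = 6.8 − 3.348 − 2.76 = 0.692%.
Region Y: TFP = 6.7 − 3.038 − 2.139 = 1.523%.
Difference = 0.692 − (1.523) = -0.831 pp.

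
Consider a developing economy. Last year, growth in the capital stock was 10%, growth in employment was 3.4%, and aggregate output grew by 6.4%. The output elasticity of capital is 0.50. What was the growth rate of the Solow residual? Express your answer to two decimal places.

-0.30%

Labor's share = 1 − 0.5 = 0.5.
The capital stock: 0.5 × 10 = 5 pp.
Employment: 0.5 × 3.4 = 1.7 pp.
TFP growth = 6.4 − 6.7 = -0.3%.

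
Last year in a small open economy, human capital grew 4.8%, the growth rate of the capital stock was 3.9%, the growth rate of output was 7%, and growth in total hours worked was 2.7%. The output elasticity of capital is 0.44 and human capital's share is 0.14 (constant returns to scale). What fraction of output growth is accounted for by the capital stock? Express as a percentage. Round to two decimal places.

The capital stock accounted for 24.51% of growth.

The capital stock contributed 0.44 × 3.9 = 1.716 pp.
Share of growth = 1.716 / 7 × 100 = 24.5143%.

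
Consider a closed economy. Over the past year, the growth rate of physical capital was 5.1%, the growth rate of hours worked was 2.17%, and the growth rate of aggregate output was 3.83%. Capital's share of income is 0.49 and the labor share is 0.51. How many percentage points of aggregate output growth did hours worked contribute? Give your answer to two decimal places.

1.11

Labor's share = 1 − 0.49 = 0.51.
Contribution = share × growth = 0.51 × 2.17 = 1.1067 pp.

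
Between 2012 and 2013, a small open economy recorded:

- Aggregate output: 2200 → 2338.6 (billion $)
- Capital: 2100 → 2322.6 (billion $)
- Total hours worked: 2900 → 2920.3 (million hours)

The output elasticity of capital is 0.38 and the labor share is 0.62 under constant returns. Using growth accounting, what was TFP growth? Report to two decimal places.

TFP growth was 1.84%.

Aggregate output growth = (2338.6 − 2200) / 2200 = 6.3%.
Capital growth = (2322.6 − 2100) / 2100 = 10.6%.
Total hours worked growth = (2920.3 − 2900) / 2900 = 0.7%.
Labor's share = 1 − 0.38 = 0.62.
Capital: 0.38 × 10.6 = 4.028 pp.
Total hours worked: 0.62 × 0.7 = 0.434 pp.
TFP growth = 6.3 − 4.462 = 1.838%.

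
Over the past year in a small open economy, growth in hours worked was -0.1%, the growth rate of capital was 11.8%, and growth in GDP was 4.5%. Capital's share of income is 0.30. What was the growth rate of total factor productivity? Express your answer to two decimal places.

1.03%

Labor's share = 1 − 0.3 = 0.7.
Capital: 0.3 × 11.8 = 3.54 pp.
Hours worked: 0.7 × (-0.1) = -0.07 pp.
TFP growth = 4.5 − 3.47 = 1.03%.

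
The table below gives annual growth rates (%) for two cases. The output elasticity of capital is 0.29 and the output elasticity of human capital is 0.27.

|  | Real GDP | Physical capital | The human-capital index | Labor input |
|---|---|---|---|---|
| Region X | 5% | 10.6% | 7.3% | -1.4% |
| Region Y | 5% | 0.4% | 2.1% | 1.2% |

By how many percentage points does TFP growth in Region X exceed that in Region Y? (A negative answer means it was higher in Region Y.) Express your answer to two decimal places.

-3.22 percentage points

Labor's share = 1 − 0.29 − 0.27 = 0.44.
Region X: TFP = 5 − 3.074 − 1.971 + 0.616 = 0.571%.
Region Y: TFP = 5 − 0.116 − 0.567 − 0.528 = 3.789%.
Difference = 0.571 − (3.789) = -3.218 pp.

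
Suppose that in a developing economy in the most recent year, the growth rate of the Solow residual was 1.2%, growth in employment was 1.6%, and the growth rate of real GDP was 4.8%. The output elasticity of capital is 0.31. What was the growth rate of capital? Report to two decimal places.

8.05%

Labor's share = 1 − 0.31 = 0.69.
gY = gA + 0.69×1.6 + 0.31×g.
0.31×g = 4.8 − 1.2 − 1.104 = 2.496.
g = 2.496 / 0.31 = 8.0516%.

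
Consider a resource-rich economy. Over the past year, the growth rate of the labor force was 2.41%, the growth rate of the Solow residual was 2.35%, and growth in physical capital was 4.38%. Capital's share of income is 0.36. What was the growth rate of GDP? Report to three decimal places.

GDP growth was 5.469%.

Labor's share = 1 − 0.36 = 0.64.
Physical capital: 0.36 × 4.38 = 1.5768 pp.
The labor force: 0.64 × 2.41 = 1.5424 pp.
Output growth = 2.35 + 3.1192 = 5.4692%.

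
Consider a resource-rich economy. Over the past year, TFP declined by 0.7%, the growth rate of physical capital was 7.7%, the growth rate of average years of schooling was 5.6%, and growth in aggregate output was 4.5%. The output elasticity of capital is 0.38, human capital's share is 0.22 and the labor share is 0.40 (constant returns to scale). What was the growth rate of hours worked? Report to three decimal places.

Labor's share = 1 − 0.38 − 0.22 = 0.4.
gY = gA + 0.38×7.7 + 0.22×5.6 + 0.4×g.
0.4×g = 4.5 + 0.7 − 4.158 = 1.042.
g = 1.042 / 0.4 = 2.605%.

2.605%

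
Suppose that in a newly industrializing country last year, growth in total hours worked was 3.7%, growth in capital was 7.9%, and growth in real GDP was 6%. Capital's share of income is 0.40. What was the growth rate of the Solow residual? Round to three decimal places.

Labor's share = 1 − 0.4 = 0.6.
Capital: 0.4 × 7.9 = 3.16 pp.
Total hours worked: 0.6 × 3.7 = 2.22 pp.
TFP growth = 6 − 5.38 = 0.62%.

0.620%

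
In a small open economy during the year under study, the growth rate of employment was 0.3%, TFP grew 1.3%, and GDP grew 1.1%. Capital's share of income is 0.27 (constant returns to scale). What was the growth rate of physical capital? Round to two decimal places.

Labor's share = 1 − 0.27 = 0.73.
gY = gA + 0.73×0.3 + 0.27×g.
0.27×g = 1.1 − 1.3 − 0.219 = -0.419.
g = -0.419 / 0.27 = -1.5519%.

-1.55%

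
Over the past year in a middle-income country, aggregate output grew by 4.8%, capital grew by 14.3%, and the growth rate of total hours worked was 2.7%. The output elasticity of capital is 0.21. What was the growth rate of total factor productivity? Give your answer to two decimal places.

-0.34%

Labor's share = 1 − 0.21 = 0.79.
Capital: 0.21 × 14.3 = 3.003 pp.
Total hours worked: 0.79 × 2.7 = 2.133 pp.
TFP growth = 4.8 − 5.136 = -0.336%.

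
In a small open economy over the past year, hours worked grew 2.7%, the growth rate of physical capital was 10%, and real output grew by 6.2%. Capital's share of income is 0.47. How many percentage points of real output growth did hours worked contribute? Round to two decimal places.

Labor's share = 1 − 0.47 = 0.53.
Contribution = share × growth = 0.53 × 2.7 = 1.431 pp.

1.43 pp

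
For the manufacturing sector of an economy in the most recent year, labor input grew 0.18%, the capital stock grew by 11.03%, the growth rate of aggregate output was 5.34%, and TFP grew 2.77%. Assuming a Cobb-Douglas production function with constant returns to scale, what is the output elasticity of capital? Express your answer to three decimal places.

gY = gA + α·gK + (1−α)·gL, so gY − gA − gL = α(gK − gL).
5.34 − 2.77 − 0.18 = α × (11.03 − 0.18).
2.39 = 10.85 α, so α = 0.22028.

α = 0.220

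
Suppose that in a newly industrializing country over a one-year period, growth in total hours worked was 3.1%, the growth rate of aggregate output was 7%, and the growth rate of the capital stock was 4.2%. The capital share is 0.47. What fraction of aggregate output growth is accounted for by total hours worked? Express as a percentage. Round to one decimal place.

Total hours worked accounted for 23.5% of growth.

Labor's share = 1 − 0.47 = 0.53.
Total hours worked contributed 0.53 × 3.1 = 1.643 pp.
Share of growth = 1.643 / 7 × 100 = 23.471%.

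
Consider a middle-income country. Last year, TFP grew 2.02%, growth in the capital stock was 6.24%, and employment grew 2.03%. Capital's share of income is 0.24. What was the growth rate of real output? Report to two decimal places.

Real output growth was 5.06%.

Labor's share = 1 − 0.24 = 0.76.
The capital stock: 0.24 × 6.24 = 1.4976 pp.
Employment: 0.76 × 2.03 = 1.5428 pp.
Output growth = 2.02 + 3.0404 = 5.0604%.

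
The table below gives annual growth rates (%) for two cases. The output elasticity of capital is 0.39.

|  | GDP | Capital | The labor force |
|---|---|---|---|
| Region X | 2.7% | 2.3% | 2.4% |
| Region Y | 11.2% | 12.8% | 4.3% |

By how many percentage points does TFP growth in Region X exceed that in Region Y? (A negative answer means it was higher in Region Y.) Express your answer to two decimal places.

Labor's share = 1 − 0.39 = 0.61.
Region X: TFP = 2.7 − 0.897 − 1.464 = 0.339%.
Region Y: TFP = 11.2 − 4.992 − 2.623 = 3.585%.
Difference = 0.339 − (3.585) = -3.246 pp.

-3.25 percentage points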